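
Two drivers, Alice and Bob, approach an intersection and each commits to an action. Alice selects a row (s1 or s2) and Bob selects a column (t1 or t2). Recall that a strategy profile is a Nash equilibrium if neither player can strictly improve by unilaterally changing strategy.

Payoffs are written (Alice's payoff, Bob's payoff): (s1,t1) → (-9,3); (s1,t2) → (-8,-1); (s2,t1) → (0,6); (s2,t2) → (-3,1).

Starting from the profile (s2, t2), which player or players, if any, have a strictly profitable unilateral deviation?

Alice at (s2, t2) earns -3; deviating to s1 yields -8 — not better.
Bob earns 1; deviating to t1 yields 6 — a strict improvement.
Only Bob has a strictly profitable deviation.

Bob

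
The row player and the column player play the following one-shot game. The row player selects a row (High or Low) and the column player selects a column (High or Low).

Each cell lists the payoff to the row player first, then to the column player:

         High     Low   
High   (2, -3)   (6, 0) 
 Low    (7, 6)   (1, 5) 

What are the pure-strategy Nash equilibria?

(High, Low) and (Low, High)

(High, High): the row player prefers Low (7 > 2); the column player prefers Low (0 > -3) — not an equilibrium.
(High, Low): the row player gets 6 ≥ 1 from Low, and the column player gets 0 ≥ -3 from High — Nash equilibrium.
(Low, High): the row player gets 7 ≥ 2 from High, and the column player gets 6 ≥ 5 from Low — Nash equilibrium.
(Low, Low): the row player prefers High (6 > 1); the column player prefers High (6 > 5) — not an equilibrium.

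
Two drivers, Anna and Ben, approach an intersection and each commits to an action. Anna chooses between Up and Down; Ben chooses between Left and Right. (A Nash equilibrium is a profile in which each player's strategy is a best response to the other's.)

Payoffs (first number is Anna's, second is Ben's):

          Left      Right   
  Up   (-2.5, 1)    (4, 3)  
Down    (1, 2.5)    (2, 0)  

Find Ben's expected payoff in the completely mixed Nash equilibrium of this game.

First find p, the probability Anna plays Up, from Ben's indifference between Left and Right: p + 2.5(1−p) = 3p, giving p = 5/9.
Since Ben is indifferent in equilibrium, Ben's expected payoff equals the payoff from either column against (5/9, 4/9). Using Left: (5/9) + 2.5(4/9) = 5/3.

5/3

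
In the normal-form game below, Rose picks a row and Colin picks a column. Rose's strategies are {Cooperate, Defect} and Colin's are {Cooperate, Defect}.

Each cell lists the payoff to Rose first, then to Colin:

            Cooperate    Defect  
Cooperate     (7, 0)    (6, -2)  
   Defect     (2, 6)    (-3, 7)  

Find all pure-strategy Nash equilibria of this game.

(Cooperate, Cooperate): Rose gets 7 ≥ 2 from Defect, and Colin gets 0 ≥ -2 from Defect — Nash equilibrium.
(Cooperate, Defect): Colin prefers Cooperate (0 > -2) — not an equilibrium.
(Defect, Cooperate): Rose prefers Cooperate (7 > 2); Colin prefers Defect (7 > 6) — not an equilibrium.
(Defect, Defect): Rose prefers Cooperate (6 > -3) — not an equilibrium.

(Cooperate, Cooperate)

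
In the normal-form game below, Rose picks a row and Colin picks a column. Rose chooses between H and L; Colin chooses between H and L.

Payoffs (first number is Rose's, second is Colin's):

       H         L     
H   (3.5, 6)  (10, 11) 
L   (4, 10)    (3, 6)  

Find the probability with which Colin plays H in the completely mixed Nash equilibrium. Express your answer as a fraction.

Let y be the probability that Colin plays H. In a completely mixed equilibrium, Rose must be indifferent between H and L.
Rose's expected payoff from H is 3.5y + 10(1−y); from L it is 4y + 3(1−y).
Setting these equal: −6.5y + 10 = y + 3, so y = 14/15.

14/15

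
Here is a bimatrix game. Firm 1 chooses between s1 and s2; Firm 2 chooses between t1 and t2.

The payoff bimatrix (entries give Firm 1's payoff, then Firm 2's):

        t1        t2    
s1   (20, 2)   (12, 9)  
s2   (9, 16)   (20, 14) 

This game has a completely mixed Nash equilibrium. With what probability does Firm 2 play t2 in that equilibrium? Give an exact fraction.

Let y be the probability that Firm 2 plays t1. In a completely mixed equilibrium, Firm 1 must be indifferent between s1 and s2.
Firm 1's expected payoff from s1 is 20y + 12(1−y); from s2 it is 9y + 20(1−y).
Setting these equal: 8y + 12 = −11y + 20, so y = 8/19.
Therefore Firm 2 plays t2 with probability 1 − 8/19 = 11/19.

11/19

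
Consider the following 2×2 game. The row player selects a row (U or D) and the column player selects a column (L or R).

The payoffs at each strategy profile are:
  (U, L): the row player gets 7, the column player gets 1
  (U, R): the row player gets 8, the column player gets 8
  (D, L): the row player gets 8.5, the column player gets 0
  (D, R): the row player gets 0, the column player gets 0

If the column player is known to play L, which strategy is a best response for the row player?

D

Against L, the row player earns 7 from U and 8.5 from D.
So D is the best response.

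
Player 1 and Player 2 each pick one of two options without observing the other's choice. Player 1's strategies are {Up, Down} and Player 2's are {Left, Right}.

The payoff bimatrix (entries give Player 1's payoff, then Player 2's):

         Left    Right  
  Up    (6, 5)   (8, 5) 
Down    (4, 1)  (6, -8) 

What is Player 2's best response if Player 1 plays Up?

Against Up, Player 2 earns 5 from Left and 5 from Right.
So either strategy is a best response.

either — both Left and Right are best responses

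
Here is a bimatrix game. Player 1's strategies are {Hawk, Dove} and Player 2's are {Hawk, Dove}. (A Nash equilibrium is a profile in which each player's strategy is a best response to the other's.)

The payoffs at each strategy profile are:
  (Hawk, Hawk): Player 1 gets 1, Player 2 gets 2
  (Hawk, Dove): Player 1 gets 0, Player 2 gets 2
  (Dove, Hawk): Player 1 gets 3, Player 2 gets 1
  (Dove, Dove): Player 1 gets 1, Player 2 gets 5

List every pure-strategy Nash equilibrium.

(Dove, Dove)

(Hawk, Hawk): Player 1 prefers Dove (3 > 1) — not an equilibrium.
(Hawk, Dove): Player 1 prefers Dove (1 > 0) — not an equilibrium.
(Dove, Hawk): Player 2 prefers Dove (5 > 1) — not an equilibrium.
(Dove, Dove): Player 1 gets 1 ≥ 0 from Hawk, and Player 2 gets 5 ≥ 1 from Hawk — Nash equilibrium.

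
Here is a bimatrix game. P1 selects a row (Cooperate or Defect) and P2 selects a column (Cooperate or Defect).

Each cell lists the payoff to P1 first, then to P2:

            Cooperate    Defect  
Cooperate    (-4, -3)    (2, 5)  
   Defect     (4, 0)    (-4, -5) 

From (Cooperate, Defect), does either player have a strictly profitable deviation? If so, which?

Neither

P1 at (Cooperate, Defect) earns 2; deviating to Defect yields -4 — not better.
P2 earns 5; deviating to Cooperate yields -3 — not better.
Neither player can strictly improve; the profile is a Nash equilibrium.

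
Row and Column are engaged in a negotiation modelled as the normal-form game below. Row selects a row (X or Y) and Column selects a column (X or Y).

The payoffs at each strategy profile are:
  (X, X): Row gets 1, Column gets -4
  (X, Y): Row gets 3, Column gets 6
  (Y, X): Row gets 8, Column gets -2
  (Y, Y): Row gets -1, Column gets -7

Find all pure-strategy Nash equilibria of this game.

(X, Y) and (Y, X)

(X, X): Row prefers Y (8 > 1); Column prefers Y (6 > -4) — not an equilibrium.
(X, Y): Row gets 3 ≥ -1 from Y, and Column gets 6 ≥ -4 from X — Nash equilibrium.
(Y, X): Row gets 8 ≥ 1 from X, and Column gets -2 ≥ -7 from Y — Nash equilibrium.
(Y, Y): Row prefers X (3 > -1); Column prefers X (-2 > -7) — not an equilibrium.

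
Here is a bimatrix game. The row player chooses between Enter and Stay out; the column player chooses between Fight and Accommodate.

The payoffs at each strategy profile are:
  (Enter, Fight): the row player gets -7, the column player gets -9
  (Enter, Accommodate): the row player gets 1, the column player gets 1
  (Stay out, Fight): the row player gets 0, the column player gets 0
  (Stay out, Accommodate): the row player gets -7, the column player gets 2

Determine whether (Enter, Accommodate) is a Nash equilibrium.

Yes

At (Enter, Accommodate), the row player earns 1; switching to Stay out would give -7, so the row player has no profitable deviation.
The column player earns 1; switching to Fight would give -9, so the column player has no profitable deviation.
Neither player can gain by a unilateral deviation, so this profile is a Nash equilibrium.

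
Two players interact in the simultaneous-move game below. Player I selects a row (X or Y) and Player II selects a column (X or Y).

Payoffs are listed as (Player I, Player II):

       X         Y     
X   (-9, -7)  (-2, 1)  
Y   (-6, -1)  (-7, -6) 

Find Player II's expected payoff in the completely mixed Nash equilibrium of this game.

-43/13

First find x, the probability Player I plays X, from Player II's indifference between X and Y: −7x − (1−x) = x − 6(1−x), giving x = 5/13.
Since Player II is indifferent in equilibrium, Player II's expected payoff equals the payoff from either column against (5/13, 8/13). Using X: −7(5/13) − (8/13) = -43/13.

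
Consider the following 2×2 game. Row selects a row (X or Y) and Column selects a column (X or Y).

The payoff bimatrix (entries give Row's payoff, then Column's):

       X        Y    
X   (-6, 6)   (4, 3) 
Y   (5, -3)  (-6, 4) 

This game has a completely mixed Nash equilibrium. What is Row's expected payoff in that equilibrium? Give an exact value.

-16/21

First find q, the probability Column plays X, from Row's indifference between X and Y: −6q + 4(1−q) = 5q − 6(1−q), giving q = 10/21.
Since Row is indifferent in equilibrium, Row's expected payoff equals the payoff from either row against (10/21, 11/21). Using X: −6(10/21) + 4(11/21) = -16/21.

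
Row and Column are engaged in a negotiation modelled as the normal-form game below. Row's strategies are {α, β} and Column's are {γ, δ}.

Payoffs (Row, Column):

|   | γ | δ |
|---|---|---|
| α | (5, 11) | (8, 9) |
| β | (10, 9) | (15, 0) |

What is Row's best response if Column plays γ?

Against γ, Row earns 5 from α and 10 from β.
So β is the best response.

β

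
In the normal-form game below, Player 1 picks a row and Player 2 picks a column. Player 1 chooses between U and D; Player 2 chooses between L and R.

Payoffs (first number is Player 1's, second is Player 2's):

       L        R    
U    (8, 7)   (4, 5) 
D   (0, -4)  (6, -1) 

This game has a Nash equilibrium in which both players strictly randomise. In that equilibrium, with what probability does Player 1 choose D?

2/5

Let r be the probability that Player 1 plays U. In a completely mixed equilibrium, Player 2 must be indifferent between L and R.
Player 2's expected payoff from L is 7r − 4(1−r); from R it is 5r − (1−r).
Setting these equal: 11r − 4 = 6r − 1, so r = 3/5.
Therefore Player 1 plays D with probability 1 − 3/5 = 2/5.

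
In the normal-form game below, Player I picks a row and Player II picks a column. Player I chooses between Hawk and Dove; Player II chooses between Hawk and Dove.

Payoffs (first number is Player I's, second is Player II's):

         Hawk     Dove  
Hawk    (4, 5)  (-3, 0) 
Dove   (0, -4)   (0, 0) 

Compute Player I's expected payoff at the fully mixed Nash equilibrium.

First find q, the probability Player II plays Hawk, from Player I's indifference between Hawk and Dove: 4q − 3(1−q) = 0, giving q = 3/7.
Since Player I is indifferent in equilibrium, Player I's expected payoff equals the payoff from either row against (3/7, 4/7). Using Hawk: 4(3/7) − 3(4/7) = 0.

0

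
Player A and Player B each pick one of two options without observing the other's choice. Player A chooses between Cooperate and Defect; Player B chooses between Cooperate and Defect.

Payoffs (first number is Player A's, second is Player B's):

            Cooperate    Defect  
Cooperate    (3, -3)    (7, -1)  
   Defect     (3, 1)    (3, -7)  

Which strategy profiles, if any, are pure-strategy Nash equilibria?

(Cooperate, Cooperate): Player B prefers Defect (-1 > -3) — not an equilibrium.
(Cooperate, Defect): Player A gets 7 ≥ 3 from Defect, and Player B gets -1 ≥ -3 from Cooperate — Nash equilibrium.
(Defect, Cooperate): Player A gets 3 ≥ 3 from Cooperate, and Player B gets 1 ≥ -7 from Defect — Nash equilibrium.
(Defect, Defect): Player A prefers Cooperate (7 > 3); Player B prefers Cooperate (1 > -7) — not an equilibrium.

(Cooperate, Defect) and (Defect, Cooperate)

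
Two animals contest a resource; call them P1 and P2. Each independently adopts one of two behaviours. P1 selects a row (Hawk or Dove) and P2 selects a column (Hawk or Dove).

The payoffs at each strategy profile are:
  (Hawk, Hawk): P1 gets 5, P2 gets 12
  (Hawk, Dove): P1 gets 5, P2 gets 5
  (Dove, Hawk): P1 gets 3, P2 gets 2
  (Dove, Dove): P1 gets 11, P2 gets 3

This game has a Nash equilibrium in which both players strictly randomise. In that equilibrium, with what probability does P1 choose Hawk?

1/8

Let x be the probability that P1 plays Hawk. In a completely mixed equilibrium, P2 must be indifferent between Hawk and Dove.
P2's expected payoff from Hawk is 12x + 2(1−x); from Dove it is 5x + 3(1−x).
Setting these equal: 10x + 2 = 2x + 3, so x = 1/8.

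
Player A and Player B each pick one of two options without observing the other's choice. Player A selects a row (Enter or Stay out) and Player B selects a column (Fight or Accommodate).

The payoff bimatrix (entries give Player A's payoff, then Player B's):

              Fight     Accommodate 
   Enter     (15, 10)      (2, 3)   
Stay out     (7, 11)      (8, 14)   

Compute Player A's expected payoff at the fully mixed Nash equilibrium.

First find q, the probability Player B plays Fight, from Player A's indifference between Enter and Stay out: 15q + 2(1−q) = 7q + 8(1−q), giving q = 3/7.
Since Player A is indifferent in equilibrium, Player A's expected payoff equals the payoff from either row against (3/7, 4/7). Using Enter: 15(3/7) + 2(4/7) = 53/7.

53/7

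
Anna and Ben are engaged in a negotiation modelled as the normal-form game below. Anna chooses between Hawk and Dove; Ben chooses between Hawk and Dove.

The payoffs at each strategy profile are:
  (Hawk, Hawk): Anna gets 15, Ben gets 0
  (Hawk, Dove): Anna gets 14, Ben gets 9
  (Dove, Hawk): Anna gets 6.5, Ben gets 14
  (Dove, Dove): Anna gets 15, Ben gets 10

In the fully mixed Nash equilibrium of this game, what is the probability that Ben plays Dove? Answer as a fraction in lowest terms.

Let y be the probability that Ben plays Hawk. In a completely mixed equilibrium, Anna must be indifferent between Hawk and Dove.
Anna's expected payoff from Hawk is 15y + 14(1−y); from Dove it is 6.5y + 15(1−y).
Setting these equal: y + 14 = −8.5y + 15, so y = 2/19.
Therefore Ben plays Dove with probability 1 − 2/19 = 17/19.

17/19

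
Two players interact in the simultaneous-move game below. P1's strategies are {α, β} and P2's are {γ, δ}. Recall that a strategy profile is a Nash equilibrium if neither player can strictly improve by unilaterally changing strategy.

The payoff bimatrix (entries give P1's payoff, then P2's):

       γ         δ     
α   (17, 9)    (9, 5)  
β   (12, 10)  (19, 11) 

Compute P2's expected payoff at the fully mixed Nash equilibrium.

49/5

First find p, the probability P1 plays α, from P2's indifference between γ and δ: 9p + 10(1−p) = 5p + 11(1−p), giving p = 1/5.
Since P2 is indifferent in equilibrium, P2's expected payoff equals the payoff from either column against (1/5, 4/5). Using γ: 9(1/5) + 10(4/5) = 49/5.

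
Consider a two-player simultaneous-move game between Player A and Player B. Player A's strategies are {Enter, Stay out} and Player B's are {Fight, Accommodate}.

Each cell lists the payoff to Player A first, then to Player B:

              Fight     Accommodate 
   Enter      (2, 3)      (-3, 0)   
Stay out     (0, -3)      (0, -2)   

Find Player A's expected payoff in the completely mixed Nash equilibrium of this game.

First find q, the probability Player B plays Fight, from Player A's indifference between Enter and Stay out: 2q − 3(1−q) = 0, giving q = 3/5.
Since Player A is indifferent in equilibrium, Player A's expected payoff equals the payoff from either row against (3/5, 2/5). Using Enter: 2(3/5) − 3(2/5) = 0.

0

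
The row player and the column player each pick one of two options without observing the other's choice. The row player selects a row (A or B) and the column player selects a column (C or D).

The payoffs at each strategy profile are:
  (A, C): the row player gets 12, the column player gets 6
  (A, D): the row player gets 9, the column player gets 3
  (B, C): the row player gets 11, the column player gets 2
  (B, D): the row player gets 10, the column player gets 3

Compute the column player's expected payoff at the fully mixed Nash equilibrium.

3

First find x, the probability the row player plays A, from the column player's indifference between C and D: 6x + 2(1−x) = 3x + 3(1−x), giving x = 1/4.
Since the column player is indifferent in equilibrium, the column player's expected payoff equals the payoff from either column against (1/4, 3/4). Using C: 6(1/4) + 2(3/4) = 3.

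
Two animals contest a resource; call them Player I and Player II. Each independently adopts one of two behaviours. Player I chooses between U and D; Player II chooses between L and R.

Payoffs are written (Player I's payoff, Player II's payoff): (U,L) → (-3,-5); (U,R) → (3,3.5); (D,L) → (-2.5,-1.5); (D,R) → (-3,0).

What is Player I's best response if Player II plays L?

Against L, Player I earns -3 from U and -2.5 from D.
So D is the best response.

D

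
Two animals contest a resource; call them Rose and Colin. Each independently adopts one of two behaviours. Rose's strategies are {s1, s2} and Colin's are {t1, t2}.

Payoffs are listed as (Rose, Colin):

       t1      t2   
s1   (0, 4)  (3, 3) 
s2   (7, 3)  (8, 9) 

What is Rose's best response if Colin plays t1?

Against t1, Rose earns 0 from s1 and 7 from s2.
So s2 is the best response.

s2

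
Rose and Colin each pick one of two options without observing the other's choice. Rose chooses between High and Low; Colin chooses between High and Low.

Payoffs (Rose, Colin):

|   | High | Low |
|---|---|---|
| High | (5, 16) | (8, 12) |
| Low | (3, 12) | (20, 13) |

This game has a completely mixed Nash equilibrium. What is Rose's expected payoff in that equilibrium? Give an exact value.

First find y, the probability Colin plays High, from Rose's indifference between High and Low: 5y + 8(1−y) = 3y + 20(1−y), giving y = 6/7.
Since Rose is indifferent in equilibrium, Rose's expected payoff equals the payoff from either row against (6/7, 1/7). Using High: 5(6/7) + 8(1/7) = 38/7.

38/7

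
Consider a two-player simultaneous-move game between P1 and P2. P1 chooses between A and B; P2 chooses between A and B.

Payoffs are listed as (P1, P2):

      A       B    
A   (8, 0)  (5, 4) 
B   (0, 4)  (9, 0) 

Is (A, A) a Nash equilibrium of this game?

At (A, A), P1 earns 8; switching to B would give 0, so P1 has no profitable deviation.
P2 earns 0; switching to B would give 4, so P2 would deviate.
Since at least one player can profitably deviate, this is not a Nash equilibrium.

No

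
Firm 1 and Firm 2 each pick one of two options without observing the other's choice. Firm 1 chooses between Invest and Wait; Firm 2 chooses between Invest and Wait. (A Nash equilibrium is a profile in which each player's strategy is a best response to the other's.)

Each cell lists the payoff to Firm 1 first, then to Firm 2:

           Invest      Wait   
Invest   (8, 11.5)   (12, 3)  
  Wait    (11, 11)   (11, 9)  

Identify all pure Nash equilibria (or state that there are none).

(Invest, Invest): Firm 1 prefers Wait (11 > 8) — not an equilibrium.
(Invest, Wait): Firm 2 prefers Invest (11.5 > 3) — not an equilibrium.
(Wait, Invest): Firm 1 gets 11 ≥ 8 from Invest, and Firm 2 gets 11 ≥ 9 from Wait — Nash equilibrium.
(Wait, Wait): Firm 1 prefers Invest (12 > 11); Firm 2 prefers Invest (11 > 9) — not an equilibrium.

(Wait, Invest)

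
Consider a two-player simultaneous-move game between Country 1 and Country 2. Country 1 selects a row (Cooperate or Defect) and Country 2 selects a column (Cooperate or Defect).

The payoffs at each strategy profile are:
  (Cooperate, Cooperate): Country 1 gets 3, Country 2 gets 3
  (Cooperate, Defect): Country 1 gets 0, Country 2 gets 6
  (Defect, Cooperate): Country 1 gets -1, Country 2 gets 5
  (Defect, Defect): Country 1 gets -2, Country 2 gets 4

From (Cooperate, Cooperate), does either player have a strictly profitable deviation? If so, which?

Country 2

Country 1 at (Cooperate, Cooperate) earns 3; deviating to Defect yields -1 — not better.
Country 2 earns 3; deviating to Defect yields 6 — a strict improvement.
Only Country 2 has a strictly profitable deviation.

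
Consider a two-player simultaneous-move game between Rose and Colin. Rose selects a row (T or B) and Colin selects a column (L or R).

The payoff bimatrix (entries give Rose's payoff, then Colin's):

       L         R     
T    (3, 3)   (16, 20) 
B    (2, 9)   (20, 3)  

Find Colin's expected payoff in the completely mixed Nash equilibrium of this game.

171/23

First find x, the probability Rose plays T, from Colin's indifference between L and R: 3x + 9(1−x) = 20x + 3(1−x), giving x = 6/23.
Since Colin is indifferent in equilibrium, Colin's expected payoff equals the payoff from either column against (6/23, 17/23). Using L: 3(6/23) + 9(17/23) = 171/23.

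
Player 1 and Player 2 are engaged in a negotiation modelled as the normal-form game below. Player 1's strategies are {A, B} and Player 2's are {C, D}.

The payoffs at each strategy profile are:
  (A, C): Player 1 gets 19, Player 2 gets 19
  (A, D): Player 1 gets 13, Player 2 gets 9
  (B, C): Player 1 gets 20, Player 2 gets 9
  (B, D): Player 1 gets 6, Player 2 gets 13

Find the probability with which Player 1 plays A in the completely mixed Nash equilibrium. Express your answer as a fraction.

Let x be the probability that Player 1 plays A. In a completely mixed equilibrium, Player 2 must be indifferent between C and D.
Player 2's expected payoff from C is 19x + 9(1−x); from D it is 9x + 13(1−x).
Setting these equal: 10x + 9 = −4x + 13, so x = 2/7.

2/7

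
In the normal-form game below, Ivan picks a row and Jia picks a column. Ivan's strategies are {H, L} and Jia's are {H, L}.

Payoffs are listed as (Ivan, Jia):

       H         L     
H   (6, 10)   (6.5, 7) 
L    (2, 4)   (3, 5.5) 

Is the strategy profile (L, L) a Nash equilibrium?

At (L, L), Ivan earns 3; switching to H would give 6.5, so Ivan would deviate.
Jia earns 5.5; switching to H would give 4, so Jia has no profitable deviation.
Since at least one player can profitably deviate, this is not a Nash equilibrium.

No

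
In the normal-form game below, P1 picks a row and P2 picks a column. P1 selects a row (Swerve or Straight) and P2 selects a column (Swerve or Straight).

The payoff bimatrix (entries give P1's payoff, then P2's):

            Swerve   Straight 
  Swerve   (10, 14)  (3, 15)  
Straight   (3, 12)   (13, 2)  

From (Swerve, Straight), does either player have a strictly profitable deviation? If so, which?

P1 at (Swerve, Straight) earns 3; deviating to Straight yields 13 — a strict improvement.
P2 earns 15; deviating to Swerve yields 14 — not better.
Only P1 has a strictly profitable deviation.

P1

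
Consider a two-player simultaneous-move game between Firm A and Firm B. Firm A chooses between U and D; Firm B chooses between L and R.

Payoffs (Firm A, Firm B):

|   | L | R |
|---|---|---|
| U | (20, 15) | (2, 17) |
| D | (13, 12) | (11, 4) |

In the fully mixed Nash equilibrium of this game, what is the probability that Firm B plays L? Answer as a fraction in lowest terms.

Let y be the probability that Firm B plays L. In a completely mixed equilibrium, Firm A must be indifferent between U and D.
Firm A's expected payoff from U is 20y + 2(1−y); from D it is 13y + 11(1−y).
Setting these equal: 18y + 2 = 2y + 11, so y = 9/16.

9/16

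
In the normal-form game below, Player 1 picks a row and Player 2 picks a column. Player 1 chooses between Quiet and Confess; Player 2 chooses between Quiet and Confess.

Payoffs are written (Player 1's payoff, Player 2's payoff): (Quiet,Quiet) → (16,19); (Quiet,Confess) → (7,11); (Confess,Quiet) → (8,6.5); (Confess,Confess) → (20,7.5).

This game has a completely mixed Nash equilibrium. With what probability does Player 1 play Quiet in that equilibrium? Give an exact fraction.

Let p be the probability that Player 1 plays Quiet. In a completely mixed equilibrium, Player 2 must be indifferent between Quiet and Confess.
Player 2's expected payoff from Quiet is 19p + 6.5(1−p); from Confess it is 11p + 7.5(1−p).
Setting these equal: 12.5p + 6.5 = 3.5p + 7.5, so p = 1/9.

1/9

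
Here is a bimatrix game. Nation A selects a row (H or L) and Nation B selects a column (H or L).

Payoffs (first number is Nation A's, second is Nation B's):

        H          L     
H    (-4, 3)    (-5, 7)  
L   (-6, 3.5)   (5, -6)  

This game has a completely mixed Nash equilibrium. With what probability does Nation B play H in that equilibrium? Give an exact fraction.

Let q be the probability that Nation B plays H. In a completely mixed equilibrium, Nation A must be indifferent between H and L.
Nation A's expected payoff from H is −4q − 5(1−q); from L it is −6q + 5(1−q).
Setting these equal: q − 5 = −11q + 5, so q = 5/6.

5/6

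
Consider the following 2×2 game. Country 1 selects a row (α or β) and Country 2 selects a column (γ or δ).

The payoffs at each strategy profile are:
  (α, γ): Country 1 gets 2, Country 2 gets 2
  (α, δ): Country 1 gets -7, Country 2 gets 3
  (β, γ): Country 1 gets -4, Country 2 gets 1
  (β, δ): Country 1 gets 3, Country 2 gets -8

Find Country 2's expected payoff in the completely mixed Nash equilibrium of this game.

19/10

First find p, the probability Country 1 plays α, from Country 2's indifference between γ and δ: 2p + (1−p) = 3p − 8(1−p), giving p = 9/10.
Since Country 2 is indifferent in equilibrium, Country 2's expected payoff equals the payoff from either column against (9/10, 1/10). Using γ: 2(9/10) + (1/10) = 19/10.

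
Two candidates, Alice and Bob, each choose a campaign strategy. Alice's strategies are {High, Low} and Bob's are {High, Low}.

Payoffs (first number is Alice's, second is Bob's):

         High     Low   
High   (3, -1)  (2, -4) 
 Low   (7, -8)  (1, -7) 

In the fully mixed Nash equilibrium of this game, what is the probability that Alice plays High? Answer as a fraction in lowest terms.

Let x be the probability that Alice plays High. In a completely mixed equilibrium, Bob must be indifferent between High and Low.
Bob's expected payoff from High is −x − 8(1−x); from Low it is −4x − 7(1−x).
Setting these equal: 7x − 8 = 3x − 7, so x = 1/4.

1/4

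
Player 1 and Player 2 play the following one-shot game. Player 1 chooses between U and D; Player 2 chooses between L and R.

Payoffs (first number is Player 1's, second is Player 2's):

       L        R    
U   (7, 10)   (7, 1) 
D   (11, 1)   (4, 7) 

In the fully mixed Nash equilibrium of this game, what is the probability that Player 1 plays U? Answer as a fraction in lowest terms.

2/5

Let r be the probability that Player 1 plays U. In a completely mixed equilibrium, Player 2 must be indifferent between L and R.
Player 2's expected payoff from L is 10r + (1−r); from R it is r + 7(1−r).
Setting these equal: 9r + 1 = −6r + 7, so r = 2/5.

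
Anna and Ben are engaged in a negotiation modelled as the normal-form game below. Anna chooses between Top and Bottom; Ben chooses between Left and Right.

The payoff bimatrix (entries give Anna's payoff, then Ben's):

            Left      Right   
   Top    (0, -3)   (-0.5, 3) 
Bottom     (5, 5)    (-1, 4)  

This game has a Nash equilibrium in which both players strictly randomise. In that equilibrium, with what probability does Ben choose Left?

1/11

Let c be the probability that Ben plays Left. In a completely mixed equilibrium, Anna must be indifferent between Top and Bottom.
Anna's expected payoff from Top is −0.5(1−c); from Bottom it is 5c − (1−c).
Setting these equal: 0.5c − 0.5 = 6c − 1, so c = 1/11.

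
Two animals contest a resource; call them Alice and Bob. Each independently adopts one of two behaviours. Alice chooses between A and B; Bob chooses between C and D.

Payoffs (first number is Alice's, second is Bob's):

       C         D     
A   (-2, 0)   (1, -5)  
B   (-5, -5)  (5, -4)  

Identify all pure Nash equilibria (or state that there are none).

(A, C) and (B, D)

(A, C): Alice gets -2 ≥ -5 from B, and Bob gets 0 ≥ -5 from D — Nash equilibrium.
(A, D): Alice prefers B (5 > 1); Bob prefers C (0 > -5) — not an equilibrium.
(B, C): Alice prefers A (-2 > -5); Bob prefers D (-4 > -5) — not an equilibrium.
(B, D): Alice gets 5 ≥ 1 from A, and Bob gets -4 ≥ -5 from C — Nash equilibrium.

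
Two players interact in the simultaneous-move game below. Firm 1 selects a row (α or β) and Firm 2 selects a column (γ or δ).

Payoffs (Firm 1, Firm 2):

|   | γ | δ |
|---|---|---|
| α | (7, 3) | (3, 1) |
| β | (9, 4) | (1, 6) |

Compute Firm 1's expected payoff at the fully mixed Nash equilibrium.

5

First find y, the probability Firm 2 plays γ, from Firm 1's indifference between α and β: 7y + 3(1−y) = 9y + (1−y), giving y = 1/2.
Since Firm 1 is indifferent in equilibrium, Firm 1's expected payoff equals the payoff from either row against (1/2, 1/2). Using α: 7(1/2) + 3(1/2) = 5.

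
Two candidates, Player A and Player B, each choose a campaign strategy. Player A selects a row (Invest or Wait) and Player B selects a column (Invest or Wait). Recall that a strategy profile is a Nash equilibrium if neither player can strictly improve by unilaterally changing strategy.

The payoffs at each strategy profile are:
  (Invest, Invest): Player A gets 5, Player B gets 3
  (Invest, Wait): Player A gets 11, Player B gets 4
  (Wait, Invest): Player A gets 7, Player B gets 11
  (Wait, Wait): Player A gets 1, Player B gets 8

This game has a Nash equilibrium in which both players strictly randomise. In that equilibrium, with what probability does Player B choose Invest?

5/6

Let q be the probability that Player B plays Invest. In a completely mixed equilibrium, Player A must be indifferent between Invest and Wait.
Player A's expected payoff from Invest is 5q + 11(1−q); from Wait it is 7q + (1−q).
Setting these equal: −6q + 11 = 6q + 1, so q = 5/6.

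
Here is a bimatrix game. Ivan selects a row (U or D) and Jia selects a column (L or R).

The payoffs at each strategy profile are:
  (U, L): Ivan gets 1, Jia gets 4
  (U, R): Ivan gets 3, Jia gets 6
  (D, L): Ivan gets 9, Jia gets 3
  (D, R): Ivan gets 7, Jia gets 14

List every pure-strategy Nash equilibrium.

(D, R)

(U, L): Ivan prefers D (9 > 1); Jia prefers R (6 > 4) — not an equilibrium.
(U, R): Ivan prefers D (7 > 3) — not an equilibrium.
(D, L): Jia prefers R (14 > 3) — not an equilibrium.
(D, R): Ivan gets 7 ≥ 3 from U, and Jia gets 14 ≥ 3 from L — Nash equilibrium.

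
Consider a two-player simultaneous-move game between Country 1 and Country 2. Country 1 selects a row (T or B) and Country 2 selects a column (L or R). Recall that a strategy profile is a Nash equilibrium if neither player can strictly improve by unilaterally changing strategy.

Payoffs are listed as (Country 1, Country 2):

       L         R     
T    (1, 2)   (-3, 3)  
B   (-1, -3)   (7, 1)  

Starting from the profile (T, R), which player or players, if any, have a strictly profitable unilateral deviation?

Country 1

Country 1 at (T, R) earns -3; deviating to B yields 7 — a strict improvement.
Country 2 earns 3; deviating to L yields 2 — not better.
Only Country 1 has a strictly profitable deviation.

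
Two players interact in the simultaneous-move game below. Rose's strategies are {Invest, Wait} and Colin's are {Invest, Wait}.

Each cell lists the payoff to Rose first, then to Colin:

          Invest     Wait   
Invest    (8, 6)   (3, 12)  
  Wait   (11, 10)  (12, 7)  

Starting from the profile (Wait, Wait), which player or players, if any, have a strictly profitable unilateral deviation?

Rose at (Wait, Wait) earns 12; deviating to Invest yields 3 — not better.
Colin earns 7; deviating to Invest yields 10 — a strict improvement.
Only Colin has a strictly profitable deviation.

Colin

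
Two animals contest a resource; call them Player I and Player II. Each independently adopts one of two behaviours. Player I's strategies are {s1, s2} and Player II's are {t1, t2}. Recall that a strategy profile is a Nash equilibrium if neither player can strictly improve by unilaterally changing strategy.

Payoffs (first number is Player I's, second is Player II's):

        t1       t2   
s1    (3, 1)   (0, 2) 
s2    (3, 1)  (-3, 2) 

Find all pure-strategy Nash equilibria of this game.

(s1, t2)

(s1, t1): Player II prefers t2 (2 > 1) — not an equilibrium.
(s1, t2): Player I gets 0 ≥ -3 from s2, and Player II gets 2 ≥ 1 from t1 — Nash equilibrium.
(s2, t1): Player II prefers t2 (2 > 1) — not an equilibrium.
(s2, t2): Player I prefers s1 (0 > -3) — not an equilibrium.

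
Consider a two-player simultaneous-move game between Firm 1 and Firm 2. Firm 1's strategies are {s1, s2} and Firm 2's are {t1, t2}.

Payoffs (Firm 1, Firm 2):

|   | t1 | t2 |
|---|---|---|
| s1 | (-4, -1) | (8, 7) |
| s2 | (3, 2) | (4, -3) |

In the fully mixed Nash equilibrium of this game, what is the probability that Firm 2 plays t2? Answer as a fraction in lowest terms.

7/11

Let q be the probability that Firm 2 plays t1. In a completely mixed equilibrium, Firm 1 must be indifferent between s1 and s2.
Firm 1's expected payoff from s1 is −4q + 8(1−q); from s2 it is 3q + 4(1−q).
Setting these equal: −12q + 8 = −q + 4, so q = 4/11.
Therefore Firm 2 plays t2 with probability 1 − 4/11 = 7/11.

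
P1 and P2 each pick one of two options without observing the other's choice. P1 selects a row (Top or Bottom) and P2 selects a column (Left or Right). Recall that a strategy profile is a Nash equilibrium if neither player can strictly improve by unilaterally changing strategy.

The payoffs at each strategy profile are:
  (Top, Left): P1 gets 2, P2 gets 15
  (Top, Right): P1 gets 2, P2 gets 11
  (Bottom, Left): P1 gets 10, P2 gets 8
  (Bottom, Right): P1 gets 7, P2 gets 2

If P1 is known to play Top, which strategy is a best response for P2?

Against Top, P2 earns 15 from Left and 11 from Right.
So Left is the best response.

Left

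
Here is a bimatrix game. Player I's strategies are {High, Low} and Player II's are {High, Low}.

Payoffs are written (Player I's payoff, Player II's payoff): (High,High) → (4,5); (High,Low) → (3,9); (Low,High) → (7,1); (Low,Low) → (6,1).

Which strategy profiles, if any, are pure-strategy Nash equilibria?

(High, High): Player I prefers Low (7 > 4); Player II prefers Low (9 > 5) — not an equilibrium.
(High, Low): Player I prefers Low (6 > 3) — not an equilibrium.
(Low, High): Player I gets 7 ≥ 4 from High, and Player II gets 1 ≥ 1 from Low — Nash equilibrium.
(Low, Low): Player I gets 6 ≥ 3 from High, and Player II gets 1 ≥ 1 from High — Nash equilibrium.

(Low, High) and (Low, Low)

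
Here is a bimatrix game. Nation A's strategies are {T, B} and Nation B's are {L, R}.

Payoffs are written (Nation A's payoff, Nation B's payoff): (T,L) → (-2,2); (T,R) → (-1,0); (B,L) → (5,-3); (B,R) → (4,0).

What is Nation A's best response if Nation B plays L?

B

Against L, Nation A earns -2 from T and 5 from B.
So B is the best response.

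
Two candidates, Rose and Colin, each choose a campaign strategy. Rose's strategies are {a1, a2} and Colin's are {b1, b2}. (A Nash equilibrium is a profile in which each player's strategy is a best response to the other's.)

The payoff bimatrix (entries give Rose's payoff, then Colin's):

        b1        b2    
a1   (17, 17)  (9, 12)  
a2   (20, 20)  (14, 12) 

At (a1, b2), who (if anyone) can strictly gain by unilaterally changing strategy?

Rose at (a1, b2) earns 9; deviating to a2 yields 14 — a strict improvement.
Colin earns 12; deviating to b1 yields 17 — a strict improvement.
Both Rose and Colin have strictly profitable deviations.

Both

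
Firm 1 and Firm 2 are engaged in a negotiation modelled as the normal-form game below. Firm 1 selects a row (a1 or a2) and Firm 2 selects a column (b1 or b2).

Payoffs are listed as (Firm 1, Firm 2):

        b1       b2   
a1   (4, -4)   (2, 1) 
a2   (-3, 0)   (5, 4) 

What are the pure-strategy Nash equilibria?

(a1, b1): Firm 2 prefers b2 (1 > -4) — not an equilibrium.
(a1, b2): Firm 1 prefers a2 (5 > 2) — not an equilibrium.
(a2, b1): Firm 1 prefers a1 (4 > -3); Firm 2 prefers b2 (4 > 0) — not an equilibrium.
(a2, b2): Firm 1 gets 5 ≥ 2 from a1, and Firm 2 gets 4 ≥ 0 from b1 — Nash equilibrium.

(a2, b2)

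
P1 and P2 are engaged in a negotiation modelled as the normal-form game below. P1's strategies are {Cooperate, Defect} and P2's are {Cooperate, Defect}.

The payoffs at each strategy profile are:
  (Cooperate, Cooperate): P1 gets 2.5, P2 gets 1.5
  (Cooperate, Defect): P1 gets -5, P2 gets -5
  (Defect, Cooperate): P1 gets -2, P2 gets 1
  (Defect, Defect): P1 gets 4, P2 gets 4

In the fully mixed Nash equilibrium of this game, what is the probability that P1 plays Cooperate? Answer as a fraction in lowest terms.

6/19

Let p be the probability that P1 plays Cooperate. In a completely mixed equilibrium, P2 must be indifferent between Cooperate and Defect.
P2's expected payoff from Cooperate is 1.5p + (1−p); from Defect it is −5p + 4(1−p).
Setting these equal: 0.5p + 1 = −9p + 4, so p = 6/19.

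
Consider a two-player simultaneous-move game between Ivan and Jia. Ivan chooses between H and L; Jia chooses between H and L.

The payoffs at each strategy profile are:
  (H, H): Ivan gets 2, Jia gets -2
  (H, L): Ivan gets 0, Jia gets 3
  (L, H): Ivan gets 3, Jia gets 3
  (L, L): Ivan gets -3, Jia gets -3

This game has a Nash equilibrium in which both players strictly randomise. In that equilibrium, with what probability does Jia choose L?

Let y be the probability that Jia plays H. In a completely mixed equilibrium, Ivan must be indifferent between H and L.
Ivan's expected payoff from H is 2y; from L it is 3y − 3(1−y).
Setting these equal: 2y = 6y − 3, so y = 3/4.
Therefore Jia plays L with probability 1 − 3/4 = 1/4.

1/4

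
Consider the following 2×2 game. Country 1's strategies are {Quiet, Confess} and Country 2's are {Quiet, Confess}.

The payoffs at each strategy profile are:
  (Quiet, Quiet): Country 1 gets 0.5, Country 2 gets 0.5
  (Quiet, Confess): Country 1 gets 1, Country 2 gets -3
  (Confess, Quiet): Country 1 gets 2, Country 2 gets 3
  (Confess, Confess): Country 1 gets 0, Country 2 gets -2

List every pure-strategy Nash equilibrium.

(Confess, Quiet)

(Quiet, Quiet): Country 1 prefers Confess (2 > 0.5) — not an equilibrium.
(Quiet, Confess): Country 2 prefers Quiet (0.5 > -3) — not an equilibrium.
(Confess, Quiet): Country 1 gets 2 ≥ 0.5 from Quiet, and Country 2 gets 3 ≥ -2 from Confess — Nash equilibrium.
(Confess, Confess): Country 1 prefers Quiet (1 > 0); Country 2 prefers Quiet (3 > -2) — not an equilibrium.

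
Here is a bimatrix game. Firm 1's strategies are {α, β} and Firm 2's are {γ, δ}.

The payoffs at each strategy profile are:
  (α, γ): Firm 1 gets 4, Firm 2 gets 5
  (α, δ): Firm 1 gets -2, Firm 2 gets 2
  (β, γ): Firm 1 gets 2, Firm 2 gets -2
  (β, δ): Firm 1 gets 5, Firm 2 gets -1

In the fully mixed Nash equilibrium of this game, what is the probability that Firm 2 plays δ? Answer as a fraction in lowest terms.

2/9

Let c be the probability that Firm 2 plays γ. In a completely mixed equilibrium, Firm 1 must be indifferent between α and β.
Firm 1's expected payoff from α is 4c − 2(1−c); from β it is 2c + 5(1−c).
Setting these equal: 6c − 2 = −3c + 5, so c = 7/9.
Therefore Firm 2 plays δ with probability 1 − 7/9 = 2/9.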